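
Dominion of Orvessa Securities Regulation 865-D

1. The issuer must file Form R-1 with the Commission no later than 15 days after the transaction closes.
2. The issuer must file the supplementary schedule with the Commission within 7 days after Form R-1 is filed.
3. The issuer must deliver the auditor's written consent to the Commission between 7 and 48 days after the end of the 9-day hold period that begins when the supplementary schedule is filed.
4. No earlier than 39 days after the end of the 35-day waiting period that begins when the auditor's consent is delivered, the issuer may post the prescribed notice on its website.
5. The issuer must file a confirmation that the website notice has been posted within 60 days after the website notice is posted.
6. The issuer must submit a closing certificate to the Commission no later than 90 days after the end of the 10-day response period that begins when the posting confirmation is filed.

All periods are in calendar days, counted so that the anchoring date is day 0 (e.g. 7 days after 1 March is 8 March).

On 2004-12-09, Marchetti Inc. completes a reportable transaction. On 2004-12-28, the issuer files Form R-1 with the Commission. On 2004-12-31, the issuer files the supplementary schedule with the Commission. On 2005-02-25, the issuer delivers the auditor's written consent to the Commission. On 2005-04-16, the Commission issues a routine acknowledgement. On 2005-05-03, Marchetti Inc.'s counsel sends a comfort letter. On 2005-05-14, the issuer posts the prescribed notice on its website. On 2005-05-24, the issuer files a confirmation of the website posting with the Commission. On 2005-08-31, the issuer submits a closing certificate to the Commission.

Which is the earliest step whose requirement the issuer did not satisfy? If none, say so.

Step 1: 15 days after 2004-12-09 (when the transaction closes) is 2004-12-24; 2004-12-28 misses that deadline by 4 days.
That is the first point of non-compliance.

Step 1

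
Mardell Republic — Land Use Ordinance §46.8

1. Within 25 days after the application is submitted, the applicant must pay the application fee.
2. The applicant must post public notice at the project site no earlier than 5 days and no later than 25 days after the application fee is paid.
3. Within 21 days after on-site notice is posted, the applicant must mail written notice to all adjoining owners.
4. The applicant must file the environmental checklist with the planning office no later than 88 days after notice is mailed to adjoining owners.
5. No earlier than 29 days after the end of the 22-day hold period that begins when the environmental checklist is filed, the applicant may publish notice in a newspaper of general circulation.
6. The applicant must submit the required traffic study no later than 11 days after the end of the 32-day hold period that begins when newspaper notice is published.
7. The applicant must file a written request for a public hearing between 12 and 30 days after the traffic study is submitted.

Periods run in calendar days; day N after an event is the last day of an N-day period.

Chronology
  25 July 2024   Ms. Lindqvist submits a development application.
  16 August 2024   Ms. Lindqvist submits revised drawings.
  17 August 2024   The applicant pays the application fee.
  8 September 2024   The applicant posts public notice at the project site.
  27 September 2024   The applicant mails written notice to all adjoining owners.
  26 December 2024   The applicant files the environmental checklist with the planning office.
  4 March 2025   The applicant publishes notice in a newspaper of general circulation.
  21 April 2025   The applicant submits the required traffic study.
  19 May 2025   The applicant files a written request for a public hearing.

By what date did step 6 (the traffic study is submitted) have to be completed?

Newspaper notice is published on 4 March 2025; the 32-day hold period therefore ends 5 April 2025, and step 6 runs from that date. 11 days after 5 April 2025 is 16 April 2025.

16 April 2025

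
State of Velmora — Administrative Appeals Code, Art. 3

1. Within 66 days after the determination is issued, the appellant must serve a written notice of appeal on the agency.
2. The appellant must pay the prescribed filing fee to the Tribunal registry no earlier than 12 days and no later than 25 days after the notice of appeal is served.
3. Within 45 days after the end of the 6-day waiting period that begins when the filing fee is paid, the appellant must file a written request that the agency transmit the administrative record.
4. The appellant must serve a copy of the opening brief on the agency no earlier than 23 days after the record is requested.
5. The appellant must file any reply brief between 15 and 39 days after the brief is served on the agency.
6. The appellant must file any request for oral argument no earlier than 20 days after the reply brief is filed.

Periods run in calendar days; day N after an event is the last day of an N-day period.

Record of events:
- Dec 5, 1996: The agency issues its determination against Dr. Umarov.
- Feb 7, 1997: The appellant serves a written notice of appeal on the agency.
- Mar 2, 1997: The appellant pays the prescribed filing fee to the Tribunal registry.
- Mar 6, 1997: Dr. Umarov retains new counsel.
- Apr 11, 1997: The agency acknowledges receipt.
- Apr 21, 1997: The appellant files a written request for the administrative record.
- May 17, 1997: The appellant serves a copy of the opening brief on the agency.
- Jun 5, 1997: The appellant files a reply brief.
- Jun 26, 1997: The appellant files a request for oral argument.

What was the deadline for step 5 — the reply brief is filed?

Step 5 runs from May 17, 1997, when the brief is served on the agency. The window is 15–39 days after May 17, 1997; it closes on Jun 25, 1997.

Jun 25, 1997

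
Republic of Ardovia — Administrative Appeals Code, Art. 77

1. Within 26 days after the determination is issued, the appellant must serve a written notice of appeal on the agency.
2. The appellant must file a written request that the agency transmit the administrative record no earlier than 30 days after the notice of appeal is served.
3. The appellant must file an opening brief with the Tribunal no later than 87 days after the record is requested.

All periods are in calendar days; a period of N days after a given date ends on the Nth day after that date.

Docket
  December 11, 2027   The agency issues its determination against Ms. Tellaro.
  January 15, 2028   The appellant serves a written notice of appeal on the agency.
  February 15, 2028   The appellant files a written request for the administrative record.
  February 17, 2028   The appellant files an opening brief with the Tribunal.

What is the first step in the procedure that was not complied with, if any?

(1) due by December 11, 2027 + 26 days = January 6, 2028; not done until January 15, 2028, 9 days after the deadline.
The analysis stops there.

Step 1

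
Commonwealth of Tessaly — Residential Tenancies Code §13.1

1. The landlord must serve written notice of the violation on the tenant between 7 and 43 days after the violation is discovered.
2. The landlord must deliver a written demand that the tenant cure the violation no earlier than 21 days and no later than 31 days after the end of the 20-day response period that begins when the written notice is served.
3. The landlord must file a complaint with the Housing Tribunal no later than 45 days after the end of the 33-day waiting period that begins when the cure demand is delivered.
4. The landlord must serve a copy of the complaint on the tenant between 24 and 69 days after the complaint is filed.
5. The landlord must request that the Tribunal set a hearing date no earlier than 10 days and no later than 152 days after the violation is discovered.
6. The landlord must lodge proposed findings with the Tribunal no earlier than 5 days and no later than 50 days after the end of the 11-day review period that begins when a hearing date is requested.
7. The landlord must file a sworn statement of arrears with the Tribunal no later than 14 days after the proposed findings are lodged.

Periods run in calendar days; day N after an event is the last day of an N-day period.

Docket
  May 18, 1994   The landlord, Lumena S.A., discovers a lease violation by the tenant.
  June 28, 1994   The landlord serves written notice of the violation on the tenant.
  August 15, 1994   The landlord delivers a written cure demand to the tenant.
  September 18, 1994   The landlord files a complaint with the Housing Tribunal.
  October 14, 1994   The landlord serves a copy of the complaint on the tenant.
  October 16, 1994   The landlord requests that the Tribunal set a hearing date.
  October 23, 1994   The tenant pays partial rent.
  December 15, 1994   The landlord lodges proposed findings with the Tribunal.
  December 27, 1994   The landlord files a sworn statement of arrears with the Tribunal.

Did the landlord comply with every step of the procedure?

Yes

(1) the permitted window runs from May 18, 1994 + 7 = May 25, 1994 to May 18, 1994 + 43 = June 30, 1994; done June 28, 1994 — within the window.
(2) the permitted window runs from July 18, 1994 + 21 = August 8, 1994 to July 18, 1994 + 31 = August 18, 1994; done August 15, 1994 — within the window.
(3) due by September 17, 1994 + 45 days = November 1, 1994; completed September 18, 1994, before the deadline.
(4) the permitted window runs from September 18, 1994 + 24 = October 12, 1994 to September 18, 1994 + 69 = November 26, 1994; done October 14, 1994, which is between those dates.
(5) the permitted window runs from May 18, 1994 + 10 = May 28, 1994 to May 18, 1994 + 152 = October 17, 1994; done October 16, 1994 — within the window.
(6) the permitted window runs from October 27, 1994 + 5 = November 1, 1994 to October 27, 1994 + 50 = December 16, 1994; done December 15, 1994 — within the window.
(7) due by December 15, 1994 + 14 days = December 29, 1994; done December 27, 1994 — timely.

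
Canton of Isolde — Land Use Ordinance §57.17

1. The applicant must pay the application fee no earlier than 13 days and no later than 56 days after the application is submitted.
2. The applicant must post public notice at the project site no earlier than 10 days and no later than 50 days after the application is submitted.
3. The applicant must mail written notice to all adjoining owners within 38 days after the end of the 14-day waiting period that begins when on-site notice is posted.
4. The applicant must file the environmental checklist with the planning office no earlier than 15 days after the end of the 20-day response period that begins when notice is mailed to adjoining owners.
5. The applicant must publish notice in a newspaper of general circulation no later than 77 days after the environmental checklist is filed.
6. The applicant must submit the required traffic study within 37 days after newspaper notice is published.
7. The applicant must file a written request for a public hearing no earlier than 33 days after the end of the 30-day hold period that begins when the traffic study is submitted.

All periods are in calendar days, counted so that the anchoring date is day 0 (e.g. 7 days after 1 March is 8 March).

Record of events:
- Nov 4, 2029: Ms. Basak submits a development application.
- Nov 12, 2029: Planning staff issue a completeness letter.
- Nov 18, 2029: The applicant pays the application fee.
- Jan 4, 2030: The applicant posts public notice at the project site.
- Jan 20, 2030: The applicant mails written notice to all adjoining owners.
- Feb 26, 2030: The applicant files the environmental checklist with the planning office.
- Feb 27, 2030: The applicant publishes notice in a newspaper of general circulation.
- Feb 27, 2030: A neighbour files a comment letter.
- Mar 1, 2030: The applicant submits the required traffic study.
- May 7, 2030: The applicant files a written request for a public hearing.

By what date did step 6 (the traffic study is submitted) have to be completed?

Step 6 runs from Feb 27, 2030, when newspaper notice is published. 37 days after Feb 27, 2030 is Apr 5, 2030.

Apr 5, 2030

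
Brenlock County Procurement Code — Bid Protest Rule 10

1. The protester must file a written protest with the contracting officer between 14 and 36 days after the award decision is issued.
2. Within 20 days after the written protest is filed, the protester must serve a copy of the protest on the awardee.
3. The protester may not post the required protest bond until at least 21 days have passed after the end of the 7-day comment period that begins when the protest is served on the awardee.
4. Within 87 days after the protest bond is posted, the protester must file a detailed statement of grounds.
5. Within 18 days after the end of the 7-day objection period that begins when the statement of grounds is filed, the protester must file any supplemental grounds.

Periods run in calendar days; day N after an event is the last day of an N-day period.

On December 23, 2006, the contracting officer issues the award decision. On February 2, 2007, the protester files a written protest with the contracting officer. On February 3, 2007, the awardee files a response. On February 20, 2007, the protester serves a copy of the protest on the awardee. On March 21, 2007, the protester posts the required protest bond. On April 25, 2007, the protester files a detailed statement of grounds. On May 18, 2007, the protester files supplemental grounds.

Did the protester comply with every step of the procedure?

Step 1: the window is 14–36 days after December 23, 2006 (when the award decision is issued), so January 6, 2007 through January 28, 2007; February 2, 2007 is 5 days past the end of the window.
Later steps need not be reached.

No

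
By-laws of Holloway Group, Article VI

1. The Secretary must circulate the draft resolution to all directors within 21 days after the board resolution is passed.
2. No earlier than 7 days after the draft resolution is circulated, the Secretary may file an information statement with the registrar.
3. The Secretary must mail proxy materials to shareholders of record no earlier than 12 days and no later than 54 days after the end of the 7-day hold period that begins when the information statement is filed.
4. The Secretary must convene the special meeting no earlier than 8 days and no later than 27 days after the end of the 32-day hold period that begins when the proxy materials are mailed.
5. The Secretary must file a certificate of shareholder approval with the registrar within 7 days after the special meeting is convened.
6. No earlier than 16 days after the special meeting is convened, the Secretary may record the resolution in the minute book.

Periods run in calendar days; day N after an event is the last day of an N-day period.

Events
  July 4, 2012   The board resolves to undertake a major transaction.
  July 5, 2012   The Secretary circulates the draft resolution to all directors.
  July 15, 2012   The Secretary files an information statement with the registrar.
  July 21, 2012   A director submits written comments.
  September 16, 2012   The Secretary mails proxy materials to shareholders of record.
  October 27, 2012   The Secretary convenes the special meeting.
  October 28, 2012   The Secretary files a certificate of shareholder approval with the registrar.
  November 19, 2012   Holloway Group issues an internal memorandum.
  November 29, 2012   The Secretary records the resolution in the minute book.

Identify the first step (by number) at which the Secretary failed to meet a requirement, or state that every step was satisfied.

Step 1: 21 days after July 4, 2012 (when the board resolution is passed) is July 25, 2012; completed July 5, 2012, before the deadline.
Step 2: the earliest permitted date is 7 days after July 5, 2012 (when the draft resolution is circulated), i.e. July 12, 2012; done July 15, 2012, after the minimum wait.
Step 3: the window is 12–54 days after July 22, 2012 (end of the 7-day hold period, which began when the information statement is filed on July 15, 2012), so August 3, 2012 through September 14, 2012; done September 16, 2012 — 2 days after the window closed.

Step 3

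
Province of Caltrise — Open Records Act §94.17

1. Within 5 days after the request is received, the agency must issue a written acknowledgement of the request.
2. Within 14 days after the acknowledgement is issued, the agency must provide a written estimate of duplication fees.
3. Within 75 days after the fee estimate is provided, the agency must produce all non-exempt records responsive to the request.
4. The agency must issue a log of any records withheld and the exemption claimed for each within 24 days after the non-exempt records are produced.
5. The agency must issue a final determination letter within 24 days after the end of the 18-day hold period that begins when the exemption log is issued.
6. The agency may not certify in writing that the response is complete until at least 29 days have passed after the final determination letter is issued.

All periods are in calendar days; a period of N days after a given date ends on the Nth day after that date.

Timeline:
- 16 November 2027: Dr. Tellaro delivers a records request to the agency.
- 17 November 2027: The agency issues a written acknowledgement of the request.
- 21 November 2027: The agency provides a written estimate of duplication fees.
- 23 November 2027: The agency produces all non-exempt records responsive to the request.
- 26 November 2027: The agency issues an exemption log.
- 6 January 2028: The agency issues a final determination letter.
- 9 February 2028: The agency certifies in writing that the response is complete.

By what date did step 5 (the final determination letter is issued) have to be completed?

7 January 2028

The exemption log is issued on 26 November 2027; the 18-day hold period therefore ends 14 December 2027, and step 5 runs from that date. 24 days after 14 December 2027 is 7 January 2028.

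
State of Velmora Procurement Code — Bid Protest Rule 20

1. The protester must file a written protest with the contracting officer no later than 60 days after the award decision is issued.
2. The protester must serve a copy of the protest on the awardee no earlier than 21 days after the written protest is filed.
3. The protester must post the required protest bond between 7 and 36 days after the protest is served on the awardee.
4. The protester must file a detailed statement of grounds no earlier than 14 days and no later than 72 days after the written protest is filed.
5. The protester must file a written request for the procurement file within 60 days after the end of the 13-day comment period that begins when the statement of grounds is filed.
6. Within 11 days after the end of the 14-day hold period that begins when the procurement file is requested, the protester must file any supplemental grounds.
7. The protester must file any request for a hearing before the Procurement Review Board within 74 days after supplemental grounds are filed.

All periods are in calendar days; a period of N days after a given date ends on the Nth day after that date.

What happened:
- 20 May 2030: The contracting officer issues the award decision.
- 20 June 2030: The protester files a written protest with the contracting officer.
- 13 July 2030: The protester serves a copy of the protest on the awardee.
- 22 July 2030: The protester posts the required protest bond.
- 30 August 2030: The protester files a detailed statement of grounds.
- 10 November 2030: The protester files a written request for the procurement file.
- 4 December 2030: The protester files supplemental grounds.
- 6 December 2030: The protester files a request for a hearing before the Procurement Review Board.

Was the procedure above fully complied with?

Yes

Step 1 — counting 60 days from 20 May 2030 (when the award decision is issued) gives a deadline of 19 July 2030; done 20 June 2030 — timely.
Step 2 — must wait 21 days from 20 June 2030 (when the written protest is filed), so not before 11 July 2030; done 13 July 2030 — permitted.
Step 3 — 7 and 36 days from 13 July 2030 (when the protest is served on the awardee) are 20 July 2030 and 18 August 2030 respectively; 22 July 2030 falls inside that range.
Step 4 — 14 and 72 days from 20 June 2030 (when the written protest is filed) are 4 July 2030 and 31 August 2030 respectively; done 30 August 2030 — within the window.
Step 5 — counting 60 days from 12 September 2030 (end of the 13-day comment period, which began when the statement of grounds is filed on 30 August 2030) gives a deadline of 11 November 2030; completed 10 November 2030, before the deadline.
Step 6 — counting 11 days from 24 November 2030 (end of the 14-day hold period, which began when the procurement file is requested on 10 November 2030) gives a deadline of 5 December 2030; done 4 December 2030 — timely.
Step 7 — counting 74 days from 4 December 2030 (when supplemental grounds are filed) gives a deadline of 16 February 2031; 6 December 2030 is within that limit.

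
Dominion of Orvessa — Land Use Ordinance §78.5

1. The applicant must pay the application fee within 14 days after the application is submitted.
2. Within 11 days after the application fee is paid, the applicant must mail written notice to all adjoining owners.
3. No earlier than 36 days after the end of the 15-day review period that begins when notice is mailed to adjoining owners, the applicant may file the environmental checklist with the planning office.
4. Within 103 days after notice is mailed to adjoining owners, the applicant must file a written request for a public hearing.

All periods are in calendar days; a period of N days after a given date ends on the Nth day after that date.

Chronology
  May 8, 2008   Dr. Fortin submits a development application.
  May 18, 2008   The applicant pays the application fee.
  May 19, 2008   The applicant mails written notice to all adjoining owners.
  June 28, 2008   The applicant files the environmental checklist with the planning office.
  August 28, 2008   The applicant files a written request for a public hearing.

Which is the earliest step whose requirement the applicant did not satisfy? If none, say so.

Step 1 — counting 14 days from May 8, 2008 (when the application is submitted) gives a deadline of May 22, 2008; completed May 18, 2008, before the deadline.
Step 2 — counting 11 days from May 18, 2008 (when the application fee is paid) gives a deadline of May 29, 2008; completed May 19, 2008, before the deadline.
Step 3 — must wait 36 days from June 3, 2008 (end of the 15-day review period, which began when notice is mailed to adjoining owners on May 19, 2008), so not before July 9, 2008; June 28, 2008 is 11 days before the earliest permitted date.
That is the first point of non-compliance.

Step 3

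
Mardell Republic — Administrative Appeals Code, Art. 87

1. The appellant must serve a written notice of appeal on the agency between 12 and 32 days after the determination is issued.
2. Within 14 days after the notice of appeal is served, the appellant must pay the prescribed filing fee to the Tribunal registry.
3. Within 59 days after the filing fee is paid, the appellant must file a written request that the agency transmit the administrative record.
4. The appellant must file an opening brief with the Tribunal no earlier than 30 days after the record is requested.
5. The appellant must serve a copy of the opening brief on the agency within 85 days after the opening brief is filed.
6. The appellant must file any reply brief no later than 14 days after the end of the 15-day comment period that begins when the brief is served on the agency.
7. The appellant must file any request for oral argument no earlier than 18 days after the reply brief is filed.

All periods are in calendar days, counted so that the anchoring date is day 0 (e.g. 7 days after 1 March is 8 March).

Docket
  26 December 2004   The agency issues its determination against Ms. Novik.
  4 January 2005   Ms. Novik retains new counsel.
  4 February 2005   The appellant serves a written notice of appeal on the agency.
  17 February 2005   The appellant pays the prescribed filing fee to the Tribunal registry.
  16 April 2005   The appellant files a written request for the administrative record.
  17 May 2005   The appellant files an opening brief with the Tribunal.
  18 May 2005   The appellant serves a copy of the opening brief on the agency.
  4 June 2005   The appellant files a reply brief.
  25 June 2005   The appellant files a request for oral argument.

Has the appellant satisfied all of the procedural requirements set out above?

Step 1: the window is 12–32 days after 26 December 2004 (when the determination is issued), so 7 January 2005 through 27 January 2005; 4 February 2005 is 8 days past the end of the window.

No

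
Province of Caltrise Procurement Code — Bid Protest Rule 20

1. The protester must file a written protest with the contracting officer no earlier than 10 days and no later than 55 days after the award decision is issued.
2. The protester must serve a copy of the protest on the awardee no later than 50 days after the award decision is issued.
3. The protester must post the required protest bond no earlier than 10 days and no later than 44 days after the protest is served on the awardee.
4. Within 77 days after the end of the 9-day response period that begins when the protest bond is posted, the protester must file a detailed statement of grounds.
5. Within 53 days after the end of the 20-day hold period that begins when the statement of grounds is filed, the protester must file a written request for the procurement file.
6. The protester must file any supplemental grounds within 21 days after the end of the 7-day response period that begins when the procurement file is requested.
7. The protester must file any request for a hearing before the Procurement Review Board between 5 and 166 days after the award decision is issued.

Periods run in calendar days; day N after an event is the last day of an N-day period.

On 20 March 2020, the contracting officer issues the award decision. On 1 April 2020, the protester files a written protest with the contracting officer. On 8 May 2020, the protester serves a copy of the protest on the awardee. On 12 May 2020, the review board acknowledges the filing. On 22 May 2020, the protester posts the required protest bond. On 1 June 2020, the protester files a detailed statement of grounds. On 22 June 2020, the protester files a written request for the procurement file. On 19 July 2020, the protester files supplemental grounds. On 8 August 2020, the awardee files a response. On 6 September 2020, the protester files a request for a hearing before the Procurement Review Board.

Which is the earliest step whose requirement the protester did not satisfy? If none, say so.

Step 1 — 10 and 55 days from 20 March 2020 (when the award decision is issued) are 30 March 2020 and 14 May 2020 respectively; done 1 April 2020, which is between those dates.
Step 2 — counting 50 days from 20 March 2020 (when the award decision is issued) gives a deadline of 9 May 2020; completed 8 May 2020, before the deadline.
Step 3 — 10 and 44 days from 8 May 2020 (when the protest is served on the awardee) are 18 May 2020 and 21 June 2020 respectively; 22 May 2020 falls inside that range.
Step 4 — counting 77 days from 31 May 2020 (end of the 9-day response period, which began when the protest bond is posted on 22 May 2020) gives a deadline of 16 August 2020; 1 June 2020 is within that limit.
Step 5 — counting 53 days from 21 June 2020 (end of the 20-day hold period, which began when the statement of grounds is filed on 1 June 2020) gives a deadline of 13 August 2020; 22 June 2020 is within that limit.
Step 6 — counting 21 days from 29 June 2020 (end of the 7-day response period, which began when the procurement file is requested on 22 June 2020) gives a deadline of 20 July 2020; done 19 July 2020 — timely.
Step 7 — 5 and 166 days from 20 March 2020 (when the award decision is issued) are 25 March 2020 and 2 September 2020 respectively; done 6 September 2020 — 4 days after the window closed.
No need to go further; step 7 was not satisfied.

Step 7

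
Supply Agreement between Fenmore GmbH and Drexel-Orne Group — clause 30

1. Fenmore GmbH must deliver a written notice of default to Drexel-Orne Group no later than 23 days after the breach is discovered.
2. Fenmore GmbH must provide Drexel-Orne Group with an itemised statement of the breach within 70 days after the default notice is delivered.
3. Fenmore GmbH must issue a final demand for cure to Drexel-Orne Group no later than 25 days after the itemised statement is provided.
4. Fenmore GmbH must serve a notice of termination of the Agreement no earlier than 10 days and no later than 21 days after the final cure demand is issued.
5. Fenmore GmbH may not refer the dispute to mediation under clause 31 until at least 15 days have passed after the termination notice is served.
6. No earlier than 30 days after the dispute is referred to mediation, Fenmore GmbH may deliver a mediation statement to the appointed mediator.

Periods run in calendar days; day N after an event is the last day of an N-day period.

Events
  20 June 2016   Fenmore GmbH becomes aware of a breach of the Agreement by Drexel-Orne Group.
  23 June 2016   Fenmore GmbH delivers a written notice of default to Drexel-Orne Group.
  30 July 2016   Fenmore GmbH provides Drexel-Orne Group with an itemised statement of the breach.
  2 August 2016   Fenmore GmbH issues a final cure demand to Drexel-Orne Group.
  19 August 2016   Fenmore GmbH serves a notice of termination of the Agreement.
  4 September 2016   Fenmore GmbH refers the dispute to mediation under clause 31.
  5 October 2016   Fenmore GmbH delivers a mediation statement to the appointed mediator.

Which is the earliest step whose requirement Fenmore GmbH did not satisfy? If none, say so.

Step 1: 23 days after 20 June 2016 (when the breach is discovered) is 13 July 2016; 23 June 2016 is within that limit.
Step 2: 70 days after 23 June 2016 (when the default notice is delivered) is 1 September 2016; 30 July 2016 is within that limit.
Step 3: 25 days after 30 July 2016 (when the itemised statement is provided) is 24 August 2016; 2 August 2016 is within that limit.
Step 4: the window is 10–21 days after 2 August 2016 (when the final cure demand is issued), so 12 August 2016 through 23 August 2016; done 19 August 2016, which is between those dates.
Step 5: the earliest permitted date is 15 days after 19 August 2016 (when the termination notice is served), i.e. 3 September 2016; 4 September 2016 is on or after that date.
Step 6: the earliest permitted date is 30 days after 4 September 2016 (when the dispute is referred to mediation), i.e. 4 October 2016; 5 October 2016 is on or after that date.

None — every step was satisfied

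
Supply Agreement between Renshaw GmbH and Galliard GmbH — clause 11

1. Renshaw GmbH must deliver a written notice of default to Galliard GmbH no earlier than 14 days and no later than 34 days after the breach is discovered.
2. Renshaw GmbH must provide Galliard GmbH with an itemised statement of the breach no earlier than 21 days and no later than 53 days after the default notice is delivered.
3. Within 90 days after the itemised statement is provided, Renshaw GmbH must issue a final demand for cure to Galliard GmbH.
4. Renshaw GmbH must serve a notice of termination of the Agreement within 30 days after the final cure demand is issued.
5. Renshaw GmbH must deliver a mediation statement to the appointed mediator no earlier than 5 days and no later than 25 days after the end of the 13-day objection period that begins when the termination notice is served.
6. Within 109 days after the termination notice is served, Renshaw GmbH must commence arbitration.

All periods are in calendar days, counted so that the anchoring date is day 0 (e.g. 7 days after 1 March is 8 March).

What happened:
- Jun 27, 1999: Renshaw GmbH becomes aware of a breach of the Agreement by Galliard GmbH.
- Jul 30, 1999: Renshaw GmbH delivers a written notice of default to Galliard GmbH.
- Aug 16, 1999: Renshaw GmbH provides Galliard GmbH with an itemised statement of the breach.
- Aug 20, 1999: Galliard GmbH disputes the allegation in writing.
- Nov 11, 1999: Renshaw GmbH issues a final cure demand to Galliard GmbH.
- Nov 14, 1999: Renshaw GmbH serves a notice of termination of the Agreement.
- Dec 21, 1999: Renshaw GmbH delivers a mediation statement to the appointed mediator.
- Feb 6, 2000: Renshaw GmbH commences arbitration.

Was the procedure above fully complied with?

Step 1: the window is 14–34 days after Jun 27, 1999 (when the breach is discovered), so Jul 11, 1999 through Jul 31, 1999; done Jul 30, 1999, which is between those dates.
Step 2: the window is 21–53 days after Jul 30, 1999 (when the default notice is delivered), so Aug 20, 1999 through Sep 21, 1999; Aug 16, 1999 is 4 days too early.
Later steps need not be reached.

No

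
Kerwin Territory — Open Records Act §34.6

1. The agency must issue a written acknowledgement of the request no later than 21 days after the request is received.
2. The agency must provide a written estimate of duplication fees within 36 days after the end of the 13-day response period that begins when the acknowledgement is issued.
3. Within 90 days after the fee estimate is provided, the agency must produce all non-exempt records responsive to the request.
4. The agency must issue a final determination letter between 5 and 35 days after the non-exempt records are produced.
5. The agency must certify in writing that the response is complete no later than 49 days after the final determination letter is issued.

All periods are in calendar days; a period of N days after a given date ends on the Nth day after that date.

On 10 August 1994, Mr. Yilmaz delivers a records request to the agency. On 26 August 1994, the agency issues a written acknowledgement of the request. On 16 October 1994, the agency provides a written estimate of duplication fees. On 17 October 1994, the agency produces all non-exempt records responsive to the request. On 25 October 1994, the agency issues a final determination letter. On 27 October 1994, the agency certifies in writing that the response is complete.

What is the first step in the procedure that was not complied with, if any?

Step 1 — counting 21 days from 10 August 1994 (when the request is received) gives a deadline of 31 August 1994; done 26 August 1994 — timely.
Step 2 — counting 36 days from 8 September 1994 (end of the 13-day response period, which began when the acknowledgement is issued on 26 August 1994) gives a deadline of 14 October 1994; done 16 October 1994 — 2 days late.

Step 2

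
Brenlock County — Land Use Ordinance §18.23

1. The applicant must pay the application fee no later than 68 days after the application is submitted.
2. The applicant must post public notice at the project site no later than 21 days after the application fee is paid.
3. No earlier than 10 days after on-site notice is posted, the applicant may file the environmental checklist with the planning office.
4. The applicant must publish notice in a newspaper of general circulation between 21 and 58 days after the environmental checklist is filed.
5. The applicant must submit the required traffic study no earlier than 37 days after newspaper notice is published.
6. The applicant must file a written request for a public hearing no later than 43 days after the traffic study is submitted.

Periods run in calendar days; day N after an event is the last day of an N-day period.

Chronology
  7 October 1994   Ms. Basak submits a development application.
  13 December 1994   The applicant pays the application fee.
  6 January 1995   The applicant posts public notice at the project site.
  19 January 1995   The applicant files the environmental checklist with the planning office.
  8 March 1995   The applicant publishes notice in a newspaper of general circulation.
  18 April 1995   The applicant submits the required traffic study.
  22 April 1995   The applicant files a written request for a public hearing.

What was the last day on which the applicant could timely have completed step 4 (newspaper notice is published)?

18 March 1995

Step 4 runs from 19 January 1995, when the environmental checklist is filed. The window is 21–58 days after 19 January 1995; it closes on 18 March 1995.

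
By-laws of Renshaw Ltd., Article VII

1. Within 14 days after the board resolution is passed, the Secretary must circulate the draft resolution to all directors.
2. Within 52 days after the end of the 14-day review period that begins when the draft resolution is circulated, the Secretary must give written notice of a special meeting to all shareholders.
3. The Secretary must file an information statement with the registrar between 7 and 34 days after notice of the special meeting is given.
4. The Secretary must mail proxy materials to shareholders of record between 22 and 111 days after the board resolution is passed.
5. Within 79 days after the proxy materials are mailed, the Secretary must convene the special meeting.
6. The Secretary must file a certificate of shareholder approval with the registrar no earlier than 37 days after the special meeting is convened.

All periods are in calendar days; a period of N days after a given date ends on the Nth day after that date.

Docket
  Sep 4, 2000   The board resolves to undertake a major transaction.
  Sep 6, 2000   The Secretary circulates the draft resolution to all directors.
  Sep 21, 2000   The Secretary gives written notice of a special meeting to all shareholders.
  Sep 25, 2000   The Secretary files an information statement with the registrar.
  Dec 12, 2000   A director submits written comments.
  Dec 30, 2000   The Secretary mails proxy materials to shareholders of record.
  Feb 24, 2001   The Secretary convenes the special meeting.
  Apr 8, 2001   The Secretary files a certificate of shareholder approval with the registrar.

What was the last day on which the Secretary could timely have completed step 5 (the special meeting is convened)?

Mar 19, 2001

Step 5 runs from Dec 30, 2000, when the proxy materials are mailed. 79 days after Dec 30, 2000 is Mar 19, 2001.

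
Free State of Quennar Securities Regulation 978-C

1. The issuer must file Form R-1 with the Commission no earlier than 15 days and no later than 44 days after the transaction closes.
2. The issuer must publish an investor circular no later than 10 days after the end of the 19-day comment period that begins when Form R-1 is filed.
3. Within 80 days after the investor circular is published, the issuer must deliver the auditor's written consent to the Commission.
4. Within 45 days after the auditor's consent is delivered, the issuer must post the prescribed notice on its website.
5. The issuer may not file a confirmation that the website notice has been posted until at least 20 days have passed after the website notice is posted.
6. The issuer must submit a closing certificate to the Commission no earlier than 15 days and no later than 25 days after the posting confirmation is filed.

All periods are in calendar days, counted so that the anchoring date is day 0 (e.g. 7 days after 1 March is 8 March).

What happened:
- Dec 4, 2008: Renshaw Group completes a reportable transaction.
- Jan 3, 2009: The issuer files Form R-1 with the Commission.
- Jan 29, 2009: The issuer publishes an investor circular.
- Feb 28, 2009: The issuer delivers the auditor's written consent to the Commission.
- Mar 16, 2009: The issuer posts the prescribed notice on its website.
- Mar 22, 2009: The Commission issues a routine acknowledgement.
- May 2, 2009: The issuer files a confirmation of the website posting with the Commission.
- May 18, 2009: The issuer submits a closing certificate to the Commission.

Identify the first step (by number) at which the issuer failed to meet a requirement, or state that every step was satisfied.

(1) the permitted window runs from Dec 4, 2008 + 15 = Dec 19, 2008 to Dec 4, 2008 + 44 = Jan 17, 2009; Jan 3, 2009 falls inside that range.
(2) due by Jan 22, 2009 + 10 days = Feb 1, 2009; done Jan 29, 2009 — timely.
(3) due by Jan 29, 2009 + 80 days = Apr 19, 2009; Feb 28, 2009 is within that limit.
(4) due by Feb 28, 2009 + 45 days = Apr 14, 2009; done Mar 16, 2009 — timely.
(5) permitted from Mar 16, 2009 + 20 days = Apr 5, 2009 onward; done May 2, 2009, after the minimum wait.
(6) the permitted window runs from May 2, 2009 + 15 = May 17, 2009 to May 2, 2009 + 25 = May 27, 2009; May 18, 2009 falls inside that range.

None — every step was satisfied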